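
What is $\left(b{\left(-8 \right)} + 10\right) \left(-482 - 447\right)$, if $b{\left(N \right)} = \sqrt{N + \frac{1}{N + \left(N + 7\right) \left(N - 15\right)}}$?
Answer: $-9290 - \frac{929 i \sqrt{1785}}{15} \approx -9290.0 - 2616.6 i$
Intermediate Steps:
$b{\left(N \right)} = \sqrt{N + \frac{1}{N + \left(-15 + N\right) \left(7 + N\right)}}$ ($b{\left(N \right)} = \sqrt{N + \frac{1}{N + \left(7 + N\right) \left(-15 + N\right)}} = \sqrt{N + \frac{1}{N + \left(-15 + N\right) \left(7 + N\right)}}$)
$\left(b{\left(-8 \right)} + 10\right) \left(-482 - 447\right) = \left(\sqrt{\frac{-1 - 8 \left(105 - \left(-8\right)^{2} + 7 \left(-8\right)\right)}{105 - \left(-8\right)^{2} + 7 \left(-8\right)}} + 10\right) \left(-482 - 447\right) = \left(\sqrt{\frac{-1 - 8 \left(105 - 64 - 56\right)}{105 - 64 - 56}} + 10\right) \left(-929\right) = \left(\sqrt{\frac{-1 - -120}{-15}} + 10\right) \left(-929\right) = \left(\sqrt{- \frac{-1 + 120}{15}} + 10\right) \left(-929\right) = \left(\sqrt{\left(- \frac{1}{15}\right) 119} + 10\right) \left(-929\right) = \left(\sqrt{- \frac{119}{15}} + 10\right) \left(-929\right) = \left(\frac{i \sqrt{1785}}{15} + 10\right) \left(-929\right) = \left(10 + \frac{i \sqrt{1785}}{15}\right) \left(-929\right) = -9290 - \frac{929 i \sqrt{1785}}{15}$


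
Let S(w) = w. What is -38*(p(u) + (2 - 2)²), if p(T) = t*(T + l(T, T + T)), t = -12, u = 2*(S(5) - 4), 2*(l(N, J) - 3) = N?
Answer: 2736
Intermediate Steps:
l(N, J) = 3 + N/2
u = 2 (u = 2*(5 - 4) = 2*1 = 2)
p(T) = -36 - 18*T (p(T) = -12*(T + (3 + T/2)) = -12*(3 + 3*T/2) = -36 - 18*T)
-38*(p(u) + (2 - 2)²) = -38*((-36 - 18*2) + (2 - 2)²) = -38*((-36 - 36) + 0²) = -38*(-72 + 0) = -38*(-72) = 2736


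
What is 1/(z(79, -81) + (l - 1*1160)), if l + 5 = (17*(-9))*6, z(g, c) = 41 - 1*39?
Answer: -1/2081 ≈ -0.00048054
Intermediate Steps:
z(g, c) = 2 (z(g, c) = 41 - 39 = 2)
l = -923 (l = -5 + (17*(-9))*6 = -5 - 153*6 = -5 - 918 = -923)
1/(z(79, -81) + (l - 1*1160)) = 1/(2 + (-923 - 1*1160)) = 1/(2 + (-923 - 1160)) = 1/(2 - 2083) = 1/(-2081) = -1/2081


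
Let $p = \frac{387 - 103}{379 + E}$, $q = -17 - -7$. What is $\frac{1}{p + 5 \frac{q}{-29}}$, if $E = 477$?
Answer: $\frac{6206}{12759} \approx 0.4864$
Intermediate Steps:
$q = -10$ ($q = -17 + 7 = -10$)
$p = \frac{71}{214}$ ($p = \frac{387 - 103}{379 + 477} = \frac{284}{856} = 284 \cdot \frac{1}{856} = \frac{71}{214} \approx 0.33178$)
$\frac{1}{p + 5 \frac{q}{-29}} = \frac{1}{\frac{71}{214} + 5 \left(- \frac{10}{-29}\right)} = \frac{1}{\frac{71}{214} + 5 \left(\left(-10\right) \left(- \frac{1}{29}\right)\right)} = \frac{1}{\frac{71}{214} + 5 \cdot \frac{10}{29}} = \frac{1}{\frac{71}{214} + \frac{50}{29}} = \frac{1}{\frac{12759}{6206}} = \frac{6206}{12759}$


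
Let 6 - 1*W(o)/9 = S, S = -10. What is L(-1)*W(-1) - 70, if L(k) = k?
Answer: -214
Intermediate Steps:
W(o) = 144 (W(o) = 54 - 9*(-10) = 54 + 90 = 144)
L(-1)*W(-1) - 70 = -1*144 - 70 = -144 - 70 = -214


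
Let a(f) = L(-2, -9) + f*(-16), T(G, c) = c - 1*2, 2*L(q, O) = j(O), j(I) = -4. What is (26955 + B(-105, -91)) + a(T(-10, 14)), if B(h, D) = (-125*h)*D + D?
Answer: -1167705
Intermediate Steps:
L(q, O) = -2 (L(q, O) = (½)*(-4) = -2)
T(G, c) = -2 + c (T(G, c) = c - 2 = -2 + c)
a(f) = -2 - 16*f (a(f) = -2 + f*(-16) = -2 - 16*f)
B(h, D) = D - 125*D*h (B(h, D) = -125*D*h + D = D - 125*D*h)
(26955 + B(-105, -91)) + a(T(-10, 14)) = (26955 - 91*(1 - 125*(-105))) + (-2 - 16*(-2 + 14)) = (26955 - 91*(1 + 13125)) + (-2 - 16*12) = (26955 - 91*13126) + (-2 - 192) = (26955 - 1194466) - 194 = -1167511 - 194 = -1167705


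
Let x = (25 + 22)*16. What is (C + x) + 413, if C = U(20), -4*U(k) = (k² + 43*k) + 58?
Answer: 1671/2 ≈ 835.50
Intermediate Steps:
U(k) = -29/2 - 43*k/4 - k²/4 (U(k) = -((k² + 43*k) + 58)/4 = -(58 + k² + 43*k)/4 = -29/2 - 43*k/4 - k²/4)
x = 752 (x = 47*16 = 752)
C = -659/2 (C = -29/2 - 43/4*20 - ¼*20² = -29/2 - 215 - ¼*400 = -29/2 - 215 - 100 = -659/2 ≈ -329.50)
(C + x) + 413 = (-659/2 + 752) + 413 = 845/2 + 413 = 1671/2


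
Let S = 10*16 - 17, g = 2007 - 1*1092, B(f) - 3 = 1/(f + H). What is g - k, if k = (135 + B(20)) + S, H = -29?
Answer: 5707/9 ≈ 634.11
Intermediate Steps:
B(f) = 3 + 1/(-29 + f) (B(f) = 3 + 1/(f - 29) = 3 + 1/(-29 + f))
g = 915 (g = 2007 - 1092 = 915)
S = 143 (S = 160 - 17 = 143)
k = 2528/9 (k = (135 + (-86 + 3*20)/(-29 + 20)) + 143 = (135 + (-86 + 60)/(-9)) + 143 = (135 - ⅑*(-26)) + 143 = (135 + 26/9) + 143 = 1241/9 + 143 = 2528/9 ≈ 280.89)
g - k = 915 - 1*2528/9 = 915 - 2528/9 = 5707/9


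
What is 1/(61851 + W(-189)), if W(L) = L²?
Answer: 1/97572 ≈ 1.0249e-5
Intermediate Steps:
1/(61851 + W(-189)) = 1/(61851 + (-189)²) = 1/(61851 + 35721) = 1/97572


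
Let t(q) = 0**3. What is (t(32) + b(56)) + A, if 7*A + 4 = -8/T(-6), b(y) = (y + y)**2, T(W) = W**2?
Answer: 790234/63 ≈ 12543.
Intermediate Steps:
t(q) = 0
b(y) = 4*y**2 (b(y) = (2*y)**2 = 4*y**2)
A = -38/63 (A = -4/7 + (-8/(-6)**2)/7 = -4/7 + (-8/36)/7 = -4/7 + ((1/36)*(-8))/7 = -4/7 + (1/7)*(-2/9) = -4/7 - 2/63 = -38/63 ≈ -0.60317)
(t(32) + b(56)) + A = (0 + 4*56**2) - 38/63 = (0 + 4*3136) - 38/63 = (0 + 12544) - 38/63 = 12544 - 38/63 = 790234/63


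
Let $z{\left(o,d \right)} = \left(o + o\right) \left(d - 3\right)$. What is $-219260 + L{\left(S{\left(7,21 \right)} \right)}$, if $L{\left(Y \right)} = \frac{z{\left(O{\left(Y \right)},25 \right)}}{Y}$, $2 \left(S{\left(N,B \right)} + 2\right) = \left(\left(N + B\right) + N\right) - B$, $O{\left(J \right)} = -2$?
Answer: $- \frac{1096388}{5} \approx -2.1928 \cdot 10^{5}$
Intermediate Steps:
$z{\left(o,d \right)} = 2 o \left(-3 + d\right)$
$S{\left(N,B \right)} = -2 + N$ ($S{\left(N,B \right)} = -2 + \frac{\left(\left(N + B\right) + N\right) - B}{2} = -2 + \frac{\left(\left(B + N\right) + N\right) - B}{2} = -2 + \frac{\left(B + 2 N\right) - B}{2} = -2 + \frac{2 N}{2} = -2 + N$)
$L{\left(Y \right)} = - \frac{88}{Y}$ ($L{\left(Y \right)} = \frac{2 \left(-2\right) \left(-3 + 25\right)}{Y} = \frac{2 \left(-2\right) 22}{Y} = - \frac{88}{Y}$)
$-219260 + L{\left(S{\left(7,21 \right)} \right)} = -219260 - \frac{88}{-2 + 7} = -219260 - \frac{88}{5} = - \frac{1096388}{5}$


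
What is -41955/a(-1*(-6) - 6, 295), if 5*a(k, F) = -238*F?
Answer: 41955/14042 ≈ 2.9878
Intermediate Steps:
a(k, F) = -238*F/5 (a(k, F) = (-238*F)/5 = -238*F/5)
-41955/a(-1*(-6) - 6, 295) = -41955/((-238/5*295)) = -41955/(-14042) = -41955*(-1/14042) = 41955/14042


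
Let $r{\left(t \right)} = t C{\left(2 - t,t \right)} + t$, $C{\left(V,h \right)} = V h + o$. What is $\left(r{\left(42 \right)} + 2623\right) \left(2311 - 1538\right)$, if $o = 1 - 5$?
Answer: $-52612699$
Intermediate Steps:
$o = -4$ ($o = 1 - 5 = -4$)
$C{\left(V,h \right)} = -4 + V h$ ($C{\left(V,h \right)} = V h - 4 = -4 + V h$)
$r{\left(t \right)} = t + t \left(-4 + t \left(2 - t\right)\right)$ ($r{\left(t \right)} = t \left(-4 + \left(2 - t\right) t\right) + t = t \left(-4 + t \left(2 - t\right)\right) + t = t + t \left(-4 + t \left(2 - t\right)\right)$)
$\left(r{\left(42 \right)} + 2623\right) \left(2311 - 1538\right) = \left(\left(-1\right) 42 \left(3 + 42 \left(-2 + 42\right)\right) + 2623\right) \left(2311 - 1538\right) = \left(\left(-1\right) 42 \left(3 + 42 \cdot 40\right) + 2623\right) 773 = \left(\left(-1\right) 42 \left(3 + 1680\right) + 2623\right) 773 = \left(\left(-1\right) 42 \cdot 1683 + 2623\right) 773 = \left(-70686 + 2623\right) 773 = \left(-68063\right) 773 = -52612699$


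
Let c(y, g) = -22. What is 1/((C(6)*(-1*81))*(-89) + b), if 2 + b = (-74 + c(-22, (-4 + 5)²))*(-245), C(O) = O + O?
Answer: 1/110026 ≈ 9.0888e-6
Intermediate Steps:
C(O) = 2*O
b = 23518 (b = -2 + (-74 - 22)*(-245) = -2 - 96*(-245) = -2 + 23520 = 23518)
1/((C(6)*(-1*81))*(-89) + b) = 1/(((2*6)*(-1*81))*(-89) + 23518) = 1/((12*(-81))*(-89) + 23518) = 1/(-972*(-89) + 23518) = 1/(86508 + 23518) = 1/110026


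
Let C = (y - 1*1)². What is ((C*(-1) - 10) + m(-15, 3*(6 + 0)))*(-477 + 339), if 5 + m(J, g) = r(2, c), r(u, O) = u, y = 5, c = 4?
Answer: 4002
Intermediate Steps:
m(J, g) = -3 (m(J, g) = -5 + 2 = -3)
C = 16 (C = (5 - 1*1)² = (5 - 1)² = 4² = 16)
((C*(-1) - 10) + m(-15, 3*(6 + 0)))*(-477 + 339) = ((16*(-1) - 10) - 3)*(-477 + 339) = ((-16 - 10) - 3)*(-138) = (-26 - 3)*(-138) = -29*(-138) = 4002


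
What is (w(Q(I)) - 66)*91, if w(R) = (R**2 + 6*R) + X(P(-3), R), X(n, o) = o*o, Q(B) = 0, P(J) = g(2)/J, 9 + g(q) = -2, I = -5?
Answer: -6006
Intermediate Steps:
g(q) = -11 (g(q) = -9 - 2 = -11)
P(J) = -11/J
X(n, o) = o**2
w(R) = 2*R**2 + 6*R (w(R) = (R**2 + 6*R) + R**2 = 2*R**2 + 6*R)
(w(Q(I)) - 66)*91 = (2*0*(3 + 0) - 66)*91 = (2*0*3 - 66)*91 = (0 - 66)*91 = -66*91 = -6006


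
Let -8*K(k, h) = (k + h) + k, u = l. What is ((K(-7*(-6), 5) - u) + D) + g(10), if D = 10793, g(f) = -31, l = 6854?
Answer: 31175/8 ≈ 3896.9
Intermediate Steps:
u = 6854
K(k, h) = -k/4 - h/8 (K(k, h) = -((k + h) + k)/8 = -((h + k) + k)/8 = -(h + 2*k)/8 = -k/4 - h/8)
((K(-7*(-6), 5) - u) + D) + g(10) = (((-(-7)*(-6)/4 - 1/8*5) - 1*6854) + 10793) - 31 = (((-1/4*42 - 5/8) - 6854) + 10793) - 31 = (((-21/2 - 5/8) - 6854) + 10793) - 31 = ((-89/8 - 6854) + 10793) - 31 = (-54921/8 + 10793) - 31 = 31423/8 - 31 = 31175/8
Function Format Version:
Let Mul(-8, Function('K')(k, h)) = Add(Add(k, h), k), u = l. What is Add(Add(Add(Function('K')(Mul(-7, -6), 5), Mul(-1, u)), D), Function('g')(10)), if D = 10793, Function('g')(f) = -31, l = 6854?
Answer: Rational(31175, 8) ≈ 3896.9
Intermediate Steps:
u = 6854
Function('K')(k, h) = Add(Mul(Rational(-1, 4), k), Mul(Rational(-1, 8), h)) (Function('K')(k, h) = Mul(Rational(-1, 8), Add(Add(k, h), k)) = Mul(Rational(-1, 8), Add(Add(h, k), k)) = Mul(Rational(-1, 8), Add(h, Mul(2, k))) = Add(Mul(Rational(-1, 4), k), Mul(Rational(-1, 8), h)))
Add(Add(Add(Function('K')(Mul(-7, -6), 5), Mul(-1, u)), D), Function('g')(10)) = Add(Add(Add(Add(Mul(Rational(-1, 4), Mul(-7, -6)), Mul(Rational(-1, 8), 5)), Mul(-1, 6854)), 10793), -31) = Add(Add(Add(Add(Mul(Rational(-1, 4), 42), Rational(-5, 8)), -6854), 10793), -31) = Add(Add(Add(Add(Rational(-21, 2), Rational(-5, 8)), -6854), 10793), -31) = Add(Add(Add(Rational(-89, 8), -6854), 10793), -31) = Add(Add(Rational(-54921, 8), 10793), -31) = Add(Rational(31423, 8), -31) = Rational(31175, 8)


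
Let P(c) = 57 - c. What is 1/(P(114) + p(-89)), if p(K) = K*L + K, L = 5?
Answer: -1/591 ≈ -0.0016920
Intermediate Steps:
p(K) = 6*K (p(K) = K*5 + K = 5*K + K = 6*K)
1/(P(114) + p(-89)) = 1/((57 - 1*114) + 6*(-89)) = 1/((57 - 114) - 534) = 1/(-57 - 534) = 1/(-591) = -1/591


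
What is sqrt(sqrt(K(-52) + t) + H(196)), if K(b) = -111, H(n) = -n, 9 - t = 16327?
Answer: sqrt(-196 + I*sqrt(16429)) ≈ 4.3698 + 14.666*I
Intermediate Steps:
t = -16318 (t = 9 - 1*16327 = 9 - 16327 = -16318)
sqrt(sqrt(K(-52) + t) + H(196)) = sqrt(sqrt(-111 - 16318) - 1*196) = sqrt(sqrt(-16429) - 196) = sqrt(I*sqrt(16429) - 196) = sqrt(-196 + I*sqrt(16429))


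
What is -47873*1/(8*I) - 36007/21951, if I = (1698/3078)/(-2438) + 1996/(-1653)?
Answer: 2721586754651251/549457851708 ≈ 4953.2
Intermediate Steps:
I = -43804439/36270126 (I = (1698*(1/3078))*(-1/2438) + 1996*(-1/1653) = (283/513)*(-1/2438) - 1996/1653 = -283/1250694 - 1996/1653 = -43804439/36270126 ≈ -1.2077)
-47873*1/(8*I) - 36007/21951 = -47873/((-43804439/36270126*8)) - 36007/21951 = -47873/(-175217756/18135063) - 36007*1/21951 = -47873*(-18135063/175217756) - 36007/21951 = 124025695857/25031108 - 36007/21951 = 2721586754651251/549457851708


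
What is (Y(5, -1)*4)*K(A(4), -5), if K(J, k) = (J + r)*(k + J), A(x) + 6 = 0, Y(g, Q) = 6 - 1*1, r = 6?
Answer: 0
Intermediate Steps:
Y(g, Q) = 5 (Y(g, Q) = 6 - 1 = 5)
A(x) = -6 (A(x) = -6 + 0 = -6)
K(J, k) = (6 + J)*(J + k) (K(J, k) = (J + 6)*(k + J) = (6 + J)*(J + k))
(Y(5, -1)*4)*K(A(4), -5) = (5*4)*((-6)**2 + 6*(-6) + 6*(-5) - 6*(-5)) = 20*(36 - 36 - 30 + 30) = 20*0 = 0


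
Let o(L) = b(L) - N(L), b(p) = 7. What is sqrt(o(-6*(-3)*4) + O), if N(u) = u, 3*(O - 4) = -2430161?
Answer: 2*I*sqrt(1822758)/3 ≈ 900.06*I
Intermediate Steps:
O = -2430149/3 (O = 4 + (1/3)*(-2430161) = 4 - 2430161/3 = -2430149/3 ≈ -8.1005e+5)
o(L) = 7 - L
sqrt(o(-6*(-3)*4) + O) = sqrt((7 - (-6*(-3))*4) - 2430149/3) = sqrt((7 - 18*4) - 2430149/3) = sqrt((7 - 1*72) - 2430149/3) = sqrt((7 - 72) - 2430149/3) = sqrt(-65 - 2430149/3) = sqrt(-2430344/3) = 2*I*sqrt(1822758)/3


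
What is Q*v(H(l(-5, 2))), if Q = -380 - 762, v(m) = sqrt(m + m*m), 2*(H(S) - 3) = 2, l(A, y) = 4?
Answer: -2284*sqrt(5) ≈ -5107.2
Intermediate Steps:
H(S) = 4 (H(S) = 3 + (1/2)*2 = 3 + 1 = 4)
v(m) = sqrt(m + m**2)
Q = -1142
Q*v(H(l(-5, 2))) = -1142*2*sqrt(1 + 4) = -1142*2*sqrt(5) = -2284*sqrt(5)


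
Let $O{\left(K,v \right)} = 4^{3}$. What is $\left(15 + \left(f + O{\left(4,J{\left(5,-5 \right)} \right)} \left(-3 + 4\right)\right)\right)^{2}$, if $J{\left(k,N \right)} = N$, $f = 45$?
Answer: $15376$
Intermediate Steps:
$O{\left(K,v \right)} = 64$
$\left(15 + \left(f + O{\left(4,J{\left(5,-5 \right)} \right)} \left(-3 + 4\right)\right)\right)^{2} = \left(15 + \left(45 + 64 \left(-3 + 4\right)\right)\right)^{2} = \left(15 + \left(45 + 64 \cdot 1\right)\right)^{2} = \left(15 + \left(45 + 64\right)\right)^{2} = \left(15 + 109\right)^{2} = 124^{2} = 15376$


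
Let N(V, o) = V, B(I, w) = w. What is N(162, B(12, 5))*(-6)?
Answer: -972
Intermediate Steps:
N(162, B(12, 5))*(-6) = 162*(-6) = -972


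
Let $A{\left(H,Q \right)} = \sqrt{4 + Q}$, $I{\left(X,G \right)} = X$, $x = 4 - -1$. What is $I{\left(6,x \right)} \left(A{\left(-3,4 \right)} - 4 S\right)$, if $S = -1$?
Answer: $24 + 12 \sqrt{2} \approx 40.971$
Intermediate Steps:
$x = 5$ ($x = 4 + 1 = 5$)
$I{\left(6,x \right)} \left(A{\left(-3,4 \right)} - 4 S\right) = 6 \left(\sqrt{4 + 4} - -4\right) = 6 \left(\sqrt{8} + 4\right) = 6 \left(2 \sqrt{2} + 4\right) = 6 \left(4 + 2 \sqrt{2}\right) = 24 + 12 \sqrt{2}$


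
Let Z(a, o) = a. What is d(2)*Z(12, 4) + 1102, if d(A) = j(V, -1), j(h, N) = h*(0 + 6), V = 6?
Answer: 1534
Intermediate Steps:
j(h, N) = 6*h (j(h, N) = h*6 = 6*h)
d(A) = 36 (d(A) = 6*6 = 36)
d(2)*Z(12, 4) + 1102 = 36*12 + 1102 = 432 + 1102 = 1534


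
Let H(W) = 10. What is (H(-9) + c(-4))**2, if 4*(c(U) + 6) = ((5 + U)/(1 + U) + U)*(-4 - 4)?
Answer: 1444/9 ≈ 160.44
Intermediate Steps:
c(U) = -6 - 2*U - 2*(5 + U)/(1 + U) (c(U) = -6 + (((5 + U)/(1 + U) + U)*(-4 - 4))/4 = -6 + (((5 + U)/(1 + U) + U)*(-8))/4 = -6 + ((U + (5 + U)/(1 + U))*(-8))/4 = -6 + (-8*U - 8*(5 + U)/(1 + U))/4 = -6 + (-2*U - 2*(5 + U)/(1 + U)) = -6 - 2*U - 2*(5 + U)/(1 + U))
(H(-9) + c(-4))**2 = (10 + 2*(-8 - 1*(-4)**2 - 5*(-4))/(1 - 4))**2 = (10 + 2*(-8 - 1*16 + 20)/(-3))**2 = (10 + 2*(-1/3)*(-8 - 16 + 20))**2 = (10 + 2*(-1/3)*(-4))**2 = (10 + 8/3)**2 = (38/3)**2 = 1444/9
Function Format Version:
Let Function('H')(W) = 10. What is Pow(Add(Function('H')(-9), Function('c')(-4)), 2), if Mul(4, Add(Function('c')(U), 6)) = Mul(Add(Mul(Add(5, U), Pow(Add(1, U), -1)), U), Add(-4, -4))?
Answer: Rational(1444, 9) ≈ 160.44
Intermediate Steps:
Function('c')(U) = Add(-6, Mul(-2, U), Mul(-2, Pow(Add(1, U), -1), Add(5, U))) (Function('c')(U) = Add(-6, Mul(Rational(1, 4), Mul(Add(Mul(Add(5, U), Pow(Add(1, U), -1)), U), Add(-4, -4)))) = Add(-6, Mul(Rational(1, 4), Mul(Add(Mul(Pow(Add(1, U), -1), Add(5, U)), U), -8))) = Add(-6, Mul(Rational(1, 4), Mul(Add(U, Mul(Pow(Add(1, U), -1), Add(5, U))), -8))) = Add(-6, Mul(Rational(1, 4), Add(Mul(-8, U), Mul(-8, Pow(Add(1, U), -1), Add(5, U))))) = Add(-6, Add(Mul(-2, U), Mul(-2, Pow(Add(1, U), -1), Add(5, U)))) = Add(-6, Mul(-2, U), Mul(-2, Pow(Add(1, U), -1), Add(5, U))))
Pow(Add(Function('H')(-9), Function('c')(-4)), 2) = Pow(Add(10, Mul(2, Pow(Add(1, -4), -1), Add(-8, Mul(-1, Pow(-4, 2)), Mul(-5, -4)))), 2) = Pow(Add(10, Mul(2, Pow(-3, -1), Add(-8, Mul(-1, 16), 20))), 2) = Pow(Add(10, Mul(2, Rational(-1, 3), Add(-8, -16, 20))), 2) = Pow(Add(10, Mul(2, Rational(-1, 3), -4)), 2) = Pow(Add(10, Rational(8, 3)), 2) = Pow(Rational(38, 3), 2) = Rational(1444, 9)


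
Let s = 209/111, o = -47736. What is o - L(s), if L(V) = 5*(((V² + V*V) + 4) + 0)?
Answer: -588838486/12321 ≈ -47791.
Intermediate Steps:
s = 209/111 (s = 209*(1/111) = 209/111 ≈ 1.8829)
L(V) = 20 + 10*V² (L(V) = 5*(((V² + V²) + 4) + 0) = 5*((2*V² + 4) + 0) = 5*((4 + 2*V²) + 0) = 5*(4 + 2*V²) = 20 + 10*V²)
o - L(s) = -47736 - (20 + 10*(209/111)²) = -47736 - (20 + 10*(43681/12321)) = -47736 - (20 + 436810/12321) = -47736 - 1*683230/12321 = -47736 - 683230/12321 = -588838486/12321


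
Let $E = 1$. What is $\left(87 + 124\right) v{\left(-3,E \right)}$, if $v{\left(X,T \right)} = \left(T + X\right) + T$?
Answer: $-211$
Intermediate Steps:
$v{\left(X,T \right)} = X + 2 T$
$\left(87 + 124\right) v{\left(-3,E \right)} = \left(87 + 124\right) \left(-3 + 2 \cdot 1\right) = 211 \left(-3 + 2\right) = 211 \left(-1\right) = -211$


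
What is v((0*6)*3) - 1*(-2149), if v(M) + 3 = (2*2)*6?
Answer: 2170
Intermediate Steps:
v(M) = 21 (v(M) = -3 + (2*2)*6 = -3 + 4*6 = -3 + 24 = 21)
v((0*6)*3) - 1*(-2149) = 21 - 1*(-2149) = 21 + 2149 = 2170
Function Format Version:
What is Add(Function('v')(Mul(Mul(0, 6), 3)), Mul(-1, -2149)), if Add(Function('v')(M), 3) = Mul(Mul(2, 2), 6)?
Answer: 2170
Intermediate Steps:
Function('v')(M) = 21 (Function('v')(M) = Add(-3, Mul(Mul(2, 2), 6)) = Add(-3, Mul(4, 6)) = Add(-3, 24) = 21)
Add(Function('v')(Mul(Mul(0, 6), 3)), Mul(-1, -2149)) = Add(21, Mul(-1, -2149)) = Add(21, 2149) = 2170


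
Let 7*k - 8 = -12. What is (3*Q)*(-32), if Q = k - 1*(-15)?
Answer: -9696/7 ≈ -1385.1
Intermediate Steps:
k = -4/7 (k = 8/7 + (⅐)*(-12) = 8/7 - 12/7 = -4/7 ≈ -0.57143)
Q = 101/7 (Q = -4/7 - 1*(-15) = -4/7 + 15 = 101/7 ≈ 14.429)
(3*Q)*(-32) = (3*(101/7))*(-32) = (303/7)*(-32) = -9696/7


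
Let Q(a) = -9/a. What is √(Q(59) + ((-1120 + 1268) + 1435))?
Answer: 2*√1377473/59 ≈ 39.785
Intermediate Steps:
√(Q(59) + ((-1120 + 1268) + 1435)) = √(-9/59 + ((-1120 + 1268) + 1435)) = √(-9*1/59 + (148 + 1435)) = √(-9/59 + 1583) = √(93388/59) = 2*√1377473/59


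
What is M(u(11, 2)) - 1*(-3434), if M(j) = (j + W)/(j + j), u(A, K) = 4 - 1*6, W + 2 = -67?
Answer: 13807/4 ≈ 3451.8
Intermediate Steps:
W = -69 (W = -2 - 67 = -69)
u(A, K) = -2 (u(A, K) = 4 - 6 = -2)
M(j) = (-69 + j)/(2*j) (M(j) = (j - 69)/(j + j) = (-69 + j)/((2*j)) = (-69 + j)*(1/(2*j)) = (-69 + j)/(2*j))
M(u(11, 2)) - 1*(-3434) = (1/2)*(-69 - 2)/(-2) - 1*(-3434) = (1/2)*(-1/2)*(-71) + 3434 = 71/4 + 3434 = 13807/4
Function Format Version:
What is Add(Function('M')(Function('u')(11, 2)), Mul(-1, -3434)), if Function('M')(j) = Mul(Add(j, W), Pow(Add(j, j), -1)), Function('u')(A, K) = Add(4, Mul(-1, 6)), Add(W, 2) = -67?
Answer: Rational(13807, 4) ≈ 3451.8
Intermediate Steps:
W = -69 (W = Add(-2, -67) = -69)
Function('u')(A, K) = -2 (Function('u')(A, K) = Add(4, -6) = -2)
Function('M')(j) = Mul(Rational(1, 2), Pow(j, -1), Add(-69, j)) (Function('M')(j) = Mul(Add(j, -69), Pow(Add(j, j), -1)) = Mul(Add(-69, j), Pow(Mul(2, j), -1)) = Mul(Add(-69, j), Mul(Rational(1, 2), Pow(j, -1))) = Mul(Rational(1, 2), Pow(j, -1), Add(-69, j)))
Add(Function('M')(Function('u')(11, 2)), Mul(-1, -3434)) = Add(Mul(Rational(1, 2), Pow(-2, -1), Add(-69, -2)), Mul(-1, -3434)) = Add(Mul(Rational(1, 2), Rational(-1, 2), -71), 3434) = Add(Rational(71, 4), 3434) = Rational(13807, 4)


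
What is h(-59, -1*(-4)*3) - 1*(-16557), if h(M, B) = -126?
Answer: 16431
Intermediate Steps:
h(-59, -1*(-4)*3) - 1*(-16557) = -126 - 1*(-16557) = -126 + 16557 = 16431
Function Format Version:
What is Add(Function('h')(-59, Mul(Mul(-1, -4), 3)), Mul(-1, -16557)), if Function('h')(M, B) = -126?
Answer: 16431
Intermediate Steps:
Add(Function('h')(-59, Mul(Mul(-1, -4), 3)), Mul(-1, -16557)) = Add(-126, Mul(-1, -16557)) = Add(-126, 16557) = 16431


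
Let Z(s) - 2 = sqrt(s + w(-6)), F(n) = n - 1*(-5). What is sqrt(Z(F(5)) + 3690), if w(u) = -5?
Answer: sqrt(3692 + sqrt(5)) ≈ 60.780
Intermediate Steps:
F(n) = 5 + n (F(n) = n + 5 = 5 + n)
Z(s) = 2 + sqrt(-5 + s) (Z(s) = 2 + sqrt(s - 5) = 2 + sqrt(-5 + s))
sqrt(Z(F(5)) + 3690) = sqrt((2 + sqrt(-5 + (5 + 5))) + 3690) = sqrt((2 + sqrt(-5 + 10)) + 3690) = sqrt((2 + sqrt(5)) + 3690) = sqrt(3692 + sqrt(5))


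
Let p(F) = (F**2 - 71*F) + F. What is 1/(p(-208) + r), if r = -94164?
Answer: -1/36340 ≈ -2.7518e-5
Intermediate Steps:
p(F) = F**2 - 70*F
1/(p(-208) + r) = 1/(-208*(-70 - 208) - 94164) = 1/(-208*(-278) - 94164) = 1/(57824 - 94164) = 1/(-36340) = -1/36340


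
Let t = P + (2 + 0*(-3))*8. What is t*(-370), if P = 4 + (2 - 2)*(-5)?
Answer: -7400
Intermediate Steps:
P = 4 (P = 4 + 0*(-5) = 4 + 0 = 4)
t = 20 (t = 4 + (2 + 0*(-3))*8 = 4 + (2 + 0)*8 = 4 + 2*8 = 4 + 16 = 20)
t*(-370) = 20*(-370) = -7400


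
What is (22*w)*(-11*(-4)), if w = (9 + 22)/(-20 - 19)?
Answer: -30008/39 ≈ -769.44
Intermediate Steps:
w = -31/39 (w = 31/(-39) = 31*(-1/39) = -31/39 ≈ -0.79487)
(22*w)*(-11*(-4)) = (22*(-31/39))*(-11*(-4)) = -682/39*44 = -30008/39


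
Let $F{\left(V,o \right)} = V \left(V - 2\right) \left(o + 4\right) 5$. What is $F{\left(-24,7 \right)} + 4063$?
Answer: $38383$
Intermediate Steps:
$F{\left(V,o \right)} = 5 V \left(-2 + V\right) \left(4 + o\right)$ ($F{\left(V,o \right)} = V \left(-2 + V\right) \left(4 + o\right) 5 = 5 V \left(-2 + V\right) \left(4 + o\right)$)
$F{\left(-24,7 \right)} + 4063 = 5 \left(-24\right) \left(-8 - 14 + 4 \left(-24\right) - 168\right) + 4063 = 5 \left(-24\right) \left(-8 - 14 - 96 - 168\right) + 4063 = 5 \left(-24\right) \left(-286\right) + 4063 = 34320 + 4063 = 38383$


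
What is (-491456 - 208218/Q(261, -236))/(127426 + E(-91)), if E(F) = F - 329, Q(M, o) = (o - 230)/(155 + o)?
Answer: -122942077/29592398 ≈ -4.1545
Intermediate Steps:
Q(M, o) = (-230 + o)/(155 + o)
E(F) = -329 + F
(-491456 - 208218/Q(261, -236))/(127426 + E(-91)) = (-491456 - 208218*(155 - 236)/(-230 - 236))/(127426 + (-329 - 91)) = (-491456 - 208218/(-466/(-81)))/(127426 - 420) = (-491456 - 208218/((-1/81*(-466))))/127006 = (-491456 - 208218/466/81)*(1/127006) = (-491456 - 208218*81/466)*(1/127006) = (-491456 - 8432829/233)*(1/127006) = -122942077/233*1/127006 = -122942077/29592398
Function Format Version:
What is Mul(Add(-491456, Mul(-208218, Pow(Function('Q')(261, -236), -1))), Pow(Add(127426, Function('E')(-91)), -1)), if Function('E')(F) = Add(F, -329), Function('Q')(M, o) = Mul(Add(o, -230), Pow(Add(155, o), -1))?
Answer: Rational(-122942077, 29592398) ≈ -4.1545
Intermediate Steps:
Function('Q')(M, o) = Mul(Pow(Add(155, o), -1), Add(-230, o)) (Function('Q')(M, o) = Mul(Add(-230, o), Pow(Add(155, o), -1)) = Mul(Pow(Add(155, o), -1), Add(-230, o)))
Function('E')(F) = Add(-329, F)
Mul(Add(-491456, Mul(-208218, Pow(Function('Q')(261, -236), -1))), Pow(Add(127426, Function('E')(-91)), -1)) = Mul(Add(-491456, Mul(-208218, Pow(Mul(Pow(Add(155, -236), -1), Add(-230, -236)), -1))), Pow(Add(127426, Add(-329, -91)), -1)) = Mul(Add(-491456, Mul(-208218, Pow(Mul(Pow(-81, -1), -466), -1))), Pow(Add(127426, -420), -1)) = Mul(Add(-491456, Mul(-208218, Pow(Mul(Rational(-1, 81), -466), -1))), Pow(127006, -1)) = Mul(Add(-491456, Mul(-208218, Pow(Rational(466, 81), -1))), Rational(1, 127006)) = Mul(Add(-491456, Mul(-208218, Rational(81, 466))), Rational(1, 127006)) = Mul(Add(-491456, Rational(-8432829, 233)), Rational(1, 127006)) = Mul(Rational(-122942077, 233), Rational(1, 127006)) = Rational(-122942077, 29592398)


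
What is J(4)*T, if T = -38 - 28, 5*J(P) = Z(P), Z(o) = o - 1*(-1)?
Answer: -66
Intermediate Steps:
Z(o) = 1 + o (Z(o) = o + 1 = 1 + o)
J(P) = ⅕ + P/5 (J(P) = (1 + P)/5 = ⅕ + P/5)
T = -66
J(4)*T = (⅕ + (⅕)*4)*(-66) = (⅕ + ⅘)*(-66) = 1*(-66) = -66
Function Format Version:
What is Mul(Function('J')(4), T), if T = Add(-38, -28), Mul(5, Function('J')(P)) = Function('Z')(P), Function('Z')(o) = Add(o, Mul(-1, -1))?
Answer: -66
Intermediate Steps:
Function('Z')(o) = Add(1, o) (Function('Z')(o) = Add(o, 1) = Add(1, o))
Function('J')(P) = Add(Rational(1, 5), Mul(Rational(1, 5), P)) (Function('J')(P) = Mul(Rational(1, 5), Add(1, P)) = Add(Rational(1, 5), Mul(Rational(1, 5), P)))
T = -66
Mul(Function('J')(4), T) = Mul(Add(Rational(1, 5), Mul(Rational(1, 5), 4)), -66) = Mul(Add(Rational(1, 5), Rational(4, 5)), -66) = Mul(1, -66) = -66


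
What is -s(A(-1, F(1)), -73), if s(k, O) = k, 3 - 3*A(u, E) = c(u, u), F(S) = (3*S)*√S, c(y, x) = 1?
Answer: -⅔ ≈ -0.66667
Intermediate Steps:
F(S) = 3*S^(3/2)
A(u, E) = ⅔ (A(u, E) = 1 - ⅓*1 = 1 - ⅓ = ⅔)
-s(A(-1, F(1)), -73) = -1*⅔ = -⅔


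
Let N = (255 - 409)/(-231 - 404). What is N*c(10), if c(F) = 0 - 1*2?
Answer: -308/635 ≈ -0.48504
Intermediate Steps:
c(F) = -2 (c(F) = 0 - 2 = -2)
N = 154/635 (N = -154/(-635) = -154*(-1/635) = 154/635 ≈ 0.24252)
N*c(10) = (154/635)*(-2) = -308/635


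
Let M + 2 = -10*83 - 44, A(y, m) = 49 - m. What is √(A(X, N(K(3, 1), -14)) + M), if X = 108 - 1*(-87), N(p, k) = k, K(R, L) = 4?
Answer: I*√813 ≈ 28.513*I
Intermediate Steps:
X = 195 (X = 108 + 87 = 195)
M = -876 (M = -2 + (-10*83 - 44) = -2 + (-830 - 44) = -2 - 874 = -876)
√(A(X, N(K(3, 1), -14)) + M) = √((49 - 1*(-14)) - 876) = √((49 + 14) - 876) = √(63 - 876) = √(-813) = I*√813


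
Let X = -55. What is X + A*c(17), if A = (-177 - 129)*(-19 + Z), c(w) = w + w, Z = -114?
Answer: 1383677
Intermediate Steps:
c(w) = 2*w
A = 40698 (A = (-177 - 129)*(-19 - 114) = -306*(-133) = 40698)
X + A*c(17) = -55 + 40698*(2*17) = -55 + 40698*34 = -55 + 1383732 = 1383677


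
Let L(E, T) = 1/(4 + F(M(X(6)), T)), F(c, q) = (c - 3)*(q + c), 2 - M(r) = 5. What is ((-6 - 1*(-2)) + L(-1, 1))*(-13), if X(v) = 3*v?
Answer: 819/16 ≈ 51.188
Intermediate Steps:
M(r) = -3 (M(r) = 2 - 1*5 = 2 - 5 = -3)
F(c, q) = (-3 + c)*(c + q)
L(E, T) = 1/(22 - 6*T) (L(E, T) = 1/(4 + ((-3)² - 3*(-3) - 3*T - 3*T)) = 1/(4 + (9 + 9 - 3*T - 3*T)) = 1/(4 + (18 - 6*T)) = 1/(22 - 6*T))
((-6 - 1*(-2)) + L(-1, 1))*(-13) = ((-6 - 1*(-2)) - 1/(-22 + 6*1))*(-13) = ((-6 + 2) - 1/(-22 + 6))*(-13) = (-4 - 1/(-16))*(-13) = (-4 - 1*(-1/16))*(-13) = (-4 + 1/16)*(-13) = -63/16*(-13) = 819/16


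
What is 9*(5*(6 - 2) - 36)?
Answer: -144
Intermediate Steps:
9*(5*(6 - 2) - 36) = 9*(5*4 - 36) = 9*(20 - 36) = 9*(-16) = -144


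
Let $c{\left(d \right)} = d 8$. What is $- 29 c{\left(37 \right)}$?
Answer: $-8584$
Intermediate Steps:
$c{\left(d \right)} = 8 d$
$- 29 c{\left(37 \right)} = - 29 \cdot 8 \cdot 37 = \left(-29\right) 296 = -8584$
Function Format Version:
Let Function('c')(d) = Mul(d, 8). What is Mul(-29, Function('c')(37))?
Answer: -8584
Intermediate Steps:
Function('c')(d) = Mul(8, d)
Mul(-29, Function('c')(37)) = Mul(-29, Mul(8, 37)) = Mul(-29, 296) = -8584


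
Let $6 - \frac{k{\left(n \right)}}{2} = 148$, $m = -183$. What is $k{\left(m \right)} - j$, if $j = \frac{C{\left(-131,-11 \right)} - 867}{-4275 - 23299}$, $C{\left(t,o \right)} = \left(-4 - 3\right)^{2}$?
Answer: $- \frac{3915917}{13787} \approx -284.03$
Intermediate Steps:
$C{\left(t,o \right)} = 49$ ($C{\left(t,o \right)} = \left(-7\right)^{2} = 49$)
$j = \frac{409}{13787}$ ($j = \frac{49 - 867}{-4275 - 23299} = - \frac{818}{-27574} = \left(-818\right) \left(- \frac{1}{27574}\right) = \frac{409}{13787} \approx 0.029666$)
$k{\left(n \right)} = -284$ ($k{\left(n \right)} = 12 - 296 = -284$)
$k{\left(m \right)} - j = -284 - \frac{409}{13787} = - \frac{3915917}{13787}$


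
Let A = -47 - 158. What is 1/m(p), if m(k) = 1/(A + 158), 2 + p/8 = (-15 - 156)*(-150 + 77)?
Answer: -47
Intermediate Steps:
A = -205
p = 99848 (p = -16 + 8*((-15 - 156)*(-150 + 77)) = -16 + 8*(-171*(-73)) = -16 + 8*12483 = -16 + 99864 = 99848)
m(k) = -1/47 (m(k) = 1/(-205 + 158) = 1/(-47) = -1/47)
1/m(p) = 1/(-1/47) = -47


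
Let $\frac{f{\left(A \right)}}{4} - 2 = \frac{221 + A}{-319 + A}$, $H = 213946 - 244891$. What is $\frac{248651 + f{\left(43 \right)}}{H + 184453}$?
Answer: $\frac{5719069}{3530684} \approx 1.6198$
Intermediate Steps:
$H = -30945$ ($H = 213946 - 244891 = -30945$)
$f{\left(A \right)} = 8 + \frac{4 \left(221 + A\right)}{-319 + A}$ ($f{\left(A \right)} = 8 + 4 \frac{221 + A}{-319 + A} = 8 + \frac{4 \left(221 + A\right)}{-319 + A}$)
$\frac{248651 + f{\left(43 \right)}}{H + 184453} = \frac{248651 + \frac{12 \left(-139 + 43\right)}{-319 + 43}}{-30945 + 184453} = \frac{248651 + 12 \frac{1}{-276} \left(-96\right)}{153508} = \left(248651 + 12 \left(- \frac{1}{276}\right) \left(-96\right)\right) \frac{1}{153508} = \left(248651 + \frac{96}{23}\right) \frac{1}{153508} = \frac{5719069}{23} \cdot \frac{1}{153508} = \frac{5719069}{3530684}$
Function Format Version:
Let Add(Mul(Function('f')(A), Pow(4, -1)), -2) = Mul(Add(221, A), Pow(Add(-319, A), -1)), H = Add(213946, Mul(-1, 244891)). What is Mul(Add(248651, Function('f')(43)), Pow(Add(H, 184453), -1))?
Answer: Rational(5719069, 3530684) ≈ 1.6198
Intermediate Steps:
H = -30945 (H = Add(213946, -244891) = -30945)
Function('f')(A) = Add(8, Mul(4, Pow(Add(-319, A), -1), Add(221, A))) (Function('f')(A) = Add(8, Mul(4, Mul(Add(221, A), Pow(Add(-319, A), -1)))) = Add(8, Mul(4, Mul(Pow(Add(-319, A), -1), Add(221, A)))) = Add(8, Mul(4, Pow(Add(-319, A), -1), Add(221, A))))
Mul(Add(248651, Function('f')(43)), Pow(Add(H, 184453), -1)) = Mul(Add(248651, Mul(12, Pow(Add(-319, 43), -1), Add(-139, 43))), Pow(Add(-30945, 184453), -1)) = Mul(Add(248651, Mul(12, Pow(-276, -1), -96)), Pow(153508, -1)) = Mul(Add(248651, Mul(12, Rational(-1, 276), -96)), Rational(1, 153508)) = Mul(Add(248651, Rational(96, 23)), Rational(1, 153508)) = Mul(Rational(5719069, 23), Rational(1, 153508)) = Rational(5719069, 3530684)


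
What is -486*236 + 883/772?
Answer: -88544429/772 ≈ -1.1469e+5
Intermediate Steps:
-486*236 + 883/772 = -114696 + 883*(1/772) = -114696 + 883/772 = -88544429/772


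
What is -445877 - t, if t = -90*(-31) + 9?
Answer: -448676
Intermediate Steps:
t = 2799 (t = 2790 + 9 = 2799)
-445877 - t = -445877 - 1*2799 = -445877 - 2799 = -448676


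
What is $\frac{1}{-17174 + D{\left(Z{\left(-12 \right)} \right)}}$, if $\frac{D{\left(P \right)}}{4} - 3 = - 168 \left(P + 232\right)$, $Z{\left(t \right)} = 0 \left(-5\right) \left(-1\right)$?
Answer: $- \frac{1}{173066} \approx -5.7781 \cdot 10^{-6}$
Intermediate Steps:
$Z{\left(t \right)} = 0$ ($Z{\left(t \right)} = 0 \left(-1\right) = 0$)
$D{\left(P \right)} = -155892 - 672 P$ ($D{\left(P \right)} = 12 + 4 \left(- 168 \left(P + 232\right)\right) = 12 + 4 \left(- 168 \left(232 + P\right)\right) = 12 + 4 \left(-38976 - 168 P\right) = 12 - \left(155904 + 672 P\right) = -155892 - 672 P$)
$\frac{1}{-17174 + D{\left(Z{\left(-12 \right)} \right)}} = \frac{1}{-17174 - 155892} = \frac{1}{-173066} = - \frac{1}{173066}$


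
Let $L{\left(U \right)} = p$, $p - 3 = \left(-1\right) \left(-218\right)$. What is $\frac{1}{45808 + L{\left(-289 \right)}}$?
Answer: $\frac{1}{46029} \approx 2.1725 \cdot 10^{-5}$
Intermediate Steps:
$p = 221$ ($p = 3 - -218 = 3 + 218 = 221$)
$L{\left(U \right)} = 221$
$\frac{1}{45808 + L{\left(-289 \right)}} = \frac{1}{45808 + 221} = \frac{1}{46029}$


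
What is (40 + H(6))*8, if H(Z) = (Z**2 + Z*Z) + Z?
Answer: 944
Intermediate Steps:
H(Z) = Z + 2*Z**2 (H(Z) = (Z**2 + Z**2) + Z = 2*Z**2 + Z = Z + 2*Z**2)
(40 + H(6))*8 = (40 + 6*(1 + 2*6))*8 = (40 + 6*(1 + 12))*8 = (40 + 6*13)*8 = (40 + 78)*8 = 118*8 = 944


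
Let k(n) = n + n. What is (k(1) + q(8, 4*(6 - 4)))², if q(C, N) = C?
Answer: 100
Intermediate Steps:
k(n) = 2*n
(k(1) + q(8, 4*(6 - 4)))² = (2*1 + 8)² = (2 + 8)² = 10² = 100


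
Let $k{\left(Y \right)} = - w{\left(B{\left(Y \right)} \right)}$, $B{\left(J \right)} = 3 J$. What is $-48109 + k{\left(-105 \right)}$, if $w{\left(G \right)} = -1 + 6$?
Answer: $-48114$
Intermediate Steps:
$w{\left(G \right)} = 5$
$k{\left(Y \right)} = -5$ ($k{\left(Y \right)} = \left(-1\right) 5 = -5$)
$-48109 + k{\left(-105 \right)} = -48109 - 5 = -48114$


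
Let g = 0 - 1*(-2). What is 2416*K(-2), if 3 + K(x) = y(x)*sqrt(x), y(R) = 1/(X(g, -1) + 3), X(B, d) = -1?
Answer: -7248 + 1208*I*sqrt(2) ≈ -7248.0 + 1708.4*I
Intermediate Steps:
g = 2 (g = 0 + 2 = 2)
y(R) = 1/2 (y(R) = 1/(-1 + 3) = 1/2)
K(x) = -3 + sqrt(x)/2
2416*K(-2) = 2416*(-3 + sqrt(-2)/2) = 2416*(-3 + (I*sqrt(2))/2) = 2416*(-3 + I*sqrt(2)/2) = -7248 + 1208*I*sqrt(2)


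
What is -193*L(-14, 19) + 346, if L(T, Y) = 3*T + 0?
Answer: 8452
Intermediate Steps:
L(T, Y) = 3*T
-193*L(-14, 19) + 346 = -579*(-14) + 346 = -193*(-42) + 346 = 8106 + 346 = 8452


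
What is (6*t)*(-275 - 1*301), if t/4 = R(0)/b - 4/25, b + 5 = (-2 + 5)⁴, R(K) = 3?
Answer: 791424/475 ≈ 1666.2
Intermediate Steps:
b = 76 (b = -5 + (-2 + 5)⁴ = -5 + 3⁴ = -5 + 81 = 76)
t = -229/475 (t = 4*(3/76 - 4/25) = 4*(-229/1900) = -229/475 ≈ -0.48211)
(6*t)*(-275 - 1*301) = (6*(-229/475))*(-275 - 1*301) = -1374*(-275 - 301)/475 = -1374/475*(-576) = 791424/475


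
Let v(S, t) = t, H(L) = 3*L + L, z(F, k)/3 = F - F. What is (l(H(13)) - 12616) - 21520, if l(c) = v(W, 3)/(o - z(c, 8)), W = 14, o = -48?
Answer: -546177/16 ≈ -34136.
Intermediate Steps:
z(F, k) = 0 (z(F, k) = 3*(F - F) = 3*0 = 0)
H(L) = 4*L
l(c) = -1/16 (l(c) = 3/(-48 - 1*0) = 3/(-48 + 0) = 3/(-48) = 3*(-1/48) = -1/16)
(l(H(13)) - 12616) - 21520 = (-1/16 - 12616) - 21520 = -201857/16 - 21520 = -546177/16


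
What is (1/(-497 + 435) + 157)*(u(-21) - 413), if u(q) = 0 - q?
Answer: -1907668/31 ≈ -61538.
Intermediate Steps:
u(q) = -q
(1/(-497 + 435) + 157)*(u(-21) - 413) = (1/(-497 + 435) + 157)*(-1*(-21) - 413) = (1/(-62) + 157)*(21 - 413) = (-1/62 + 157)*(-392) = (9733/62)*(-392) = -1907668/31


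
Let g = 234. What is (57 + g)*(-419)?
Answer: -121929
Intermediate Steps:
(57 + g)*(-419) = (57 + 234)*(-419) = 291*(-419) = -121929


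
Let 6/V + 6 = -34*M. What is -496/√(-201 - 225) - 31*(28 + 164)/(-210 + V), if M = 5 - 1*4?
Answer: 39680/1401 + 248*I*√426/213 ≈ 28.323 + 24.031*I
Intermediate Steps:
M = 1 (M = 5 - 4 = 1)
V = -3/20 (V = 6/(-6 - 34*1) = 6/(-6 - 34) = 6/(-40) = 6*(-1/40) = -3/20 ≈ -0.15000)
-496/√(-201 - 225) - 31*(28 + 164)/(-210 + V) = -496/√(-201 - 225) - 31*(28 + 164)/(-210 - 3/20) = -496*(-I*√426/426) - 31/((-4203/20/192)) = -496*(-I*√426/426) - 31/((-4203/20*1/192)) = -(-248)*I*√426/213 - 31/(-1401/1280) = 248*I*√426/213 - 31*(-1280/1401) = 248*I*√426/213 + 39680/1401 = 39680/1401 + 248*I*√426/213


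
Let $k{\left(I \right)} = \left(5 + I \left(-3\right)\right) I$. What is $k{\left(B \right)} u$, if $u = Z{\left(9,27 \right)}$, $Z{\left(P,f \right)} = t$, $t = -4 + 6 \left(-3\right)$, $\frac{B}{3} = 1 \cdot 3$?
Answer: $4356$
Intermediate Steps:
$B = 9$ ($B = 3 \cdot 1 \cdot 3 = 3 \cdot 3 = 9$)
$t = -22$ ($t = -4 - 18 = -22$)
$k{\left(I \right)} = I \left(5 - 3 I\right)$ ($k{\left(I \right)} = \left(5 - 3 I\right) I = I \left(5 - 3 I\right)$)
$Z{\left(P,f \right)} = -22$
$u = -22$
$k{\left(B \right)} u = 9 \left(5 - 27\right) \left(-22\right) = 9 \left(-22\right) \left(-22\right) = \left(-198\right) \left(-22\right) = 4356$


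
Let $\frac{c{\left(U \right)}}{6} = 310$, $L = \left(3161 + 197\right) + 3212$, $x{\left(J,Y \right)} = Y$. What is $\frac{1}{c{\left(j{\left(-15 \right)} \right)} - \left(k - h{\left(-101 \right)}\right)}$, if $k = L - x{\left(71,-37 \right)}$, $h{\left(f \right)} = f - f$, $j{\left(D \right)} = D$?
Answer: $- \frac{1}{4747} \approx -0.00021066$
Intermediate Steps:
$h{\left(f \right)} = 0$
$L = 6570$ ($L = 3358 + 3212 = 6570$)
$c{\left(U \right)} = 1860$ ($c{\left(U \right)} = 6 \cdot 310 = 1860$)
$k = 6607$ ($k = 6570 - -37 = 6570 + 37 = 6607$)
$\frac{1}{c{\left(j{\left(-15 \right)} \right)} - \left(k - h{\left(-101 \right)}\right)} = \frac{1}{1860 + \left(0 - 6607\right)} = \frac{1}{1860 - 6607} = \frac{1}{-4747} = - \frac{1}{4747}$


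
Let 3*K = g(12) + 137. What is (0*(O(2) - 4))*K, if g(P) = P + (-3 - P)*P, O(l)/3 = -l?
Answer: 0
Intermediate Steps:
O(l) = -3*l (O(l) = 3*(-l) = -3*l)
g(P) = P + P*(-3 - P)
K = -31/3 (K = (-1*12*(2 + 12) + 137)/3 = (-1*12*14 + 137)/3 = (-168 + 137)/3 = (⅓)*(-31) = -31/3 ≈ -10.333)
(0*(O(2) - 4))*K = (0*(-3*2 - 4))*(-31/3) = (0*(-6 - 4))*(-31/3) = (0*(-10))*(-31/3) = 0*(-31/3) = 0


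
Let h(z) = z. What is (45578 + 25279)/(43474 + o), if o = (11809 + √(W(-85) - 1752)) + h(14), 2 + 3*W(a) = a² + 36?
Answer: 11754538587/9173272624 - 70857*√6009/9173272624 ≈ 1.2808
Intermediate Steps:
W(a) = 34/3 + a²/3 (W(a) = -⅔ + (a² + 36)/3 = -⅔ + (36 + a²)/3 = -⅔ + (12 + a²/3) = 34/3 + a²/3)
o = 11823 + √6009/3 (o = (11809 + √((34/3 + (⅓)*(-85)²) - 1752)) + 14 = (11809 + √((34/3 + (⅓)*7225) - 1752)) + 14 = (11809 + √((34/3 + 7225/3) - 1752)) + 14 = (11809 + √(7259/3 - 1752)) + 14 = (11809 + √(2003/3)) + 14 = (11809 + √6009/3) + 14 = 11823 + √6009/3 ≈ 11849.)
(45578 + 25279)/(43474 + o) = (45578 + 25279)/(43474 + (11823 + √6009/3)) = 70857/(55297 + √6009/3)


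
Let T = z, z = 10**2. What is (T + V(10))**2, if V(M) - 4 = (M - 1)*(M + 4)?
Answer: 52900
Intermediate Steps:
V(M) = 4 + (-1 + M)*(4 + M) (V(M) = 4 + (M - 1)*(M + 4) = 4 + (-1 + M)*(4 + M))
z = 100
T = 100
(T + V(10))**2 = (100 + 10*(3 + 10))**2 = (100 + 10*13)**2 = (100 + 130)**2 = 230**2 = 52900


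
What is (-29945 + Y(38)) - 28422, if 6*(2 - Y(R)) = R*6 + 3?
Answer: -116807/2 ≈ -58404.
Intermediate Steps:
Y(R) = 3/2 - R (Y(R) = 2 - (R*6 + 3)/6 = 2 - (6*R + 3)/6 = 2 - (3 + 6*R)/6 = 2 + (-½ - R) = 3/2 - R)
(-29945 + Y(38)) - 28422 = (-29945 + (3/2 - 1*38)) - 28422 = (-29945 + (3/2 - 38)) - 28422 = (-29945 - 73/2) - 28422 = -59963/2 - 28422 = -116807/2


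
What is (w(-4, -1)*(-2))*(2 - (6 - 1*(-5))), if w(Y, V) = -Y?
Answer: 72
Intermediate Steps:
(w(-4, -1)*(-2))*(2 - (6 - 1*(-5))) = (-1*(-4)*(-2))*(2 - (6 - 1*(-5))) = (4*(-2))*(2 - (6 + 5)) = -8*(2 - 1*11) = -8*(2 - 11) = -8*(-9) = 72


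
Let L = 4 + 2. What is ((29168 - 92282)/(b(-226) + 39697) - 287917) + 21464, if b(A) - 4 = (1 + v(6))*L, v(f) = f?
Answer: -10589704693/39743 ≈ -2.6645e+5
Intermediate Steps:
L = 6
b(A) = 46 (b(A) = 4 + (1 + 6)*6 = 4 + 7*6 = 4 + 42 = 46)
((29168 - 92282)/(b(-226) + 39697) - 287917) + 21464 = ((29168 - 92282)/(46 + 39697) - 287917) + 21464 = (-63114/39743 - 287917) + 21464 = -11442748445/39743 + 21464 = -10589704693/39743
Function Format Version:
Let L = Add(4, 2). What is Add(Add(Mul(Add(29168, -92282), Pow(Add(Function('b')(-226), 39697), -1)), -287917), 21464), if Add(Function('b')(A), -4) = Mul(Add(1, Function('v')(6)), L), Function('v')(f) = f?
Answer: Rational(-10589704693, 39743) ≈ -2.6645e+5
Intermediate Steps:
L = 6
Function('b')(A) = 46 (Function('b')(A) = Add(4, Mul(Add(1, 6), 6)) = Add(4, Mul(7, 6)) = Add(4, 42) = 46)
Add(Add(Mul(Add(29168, -92282), Pow(Add(Function('b')(-226), 39697), -1)), -287917), 21464) = Add(Add(Mul(Add(29168, -92282), Pow(Add(46, 39697), -1)), -287917), 21464) = Add(Add(Mul(-63114, Pow(39743, -1)), -287917), 21464) = Add(Add(Mul(-63114, Rational(1, 39743)), -287917), 21464) = Add(Add(Rational(-63114, 39743), -287917), 21464) = Add(Rational(-11442748445, 39743), 21464) = Rational(-10589704693, 39743)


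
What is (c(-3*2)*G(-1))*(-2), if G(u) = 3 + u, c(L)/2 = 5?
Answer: -40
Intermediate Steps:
c(L) = 10 (c(L) = 2*5 = 10)
(c(-3*2)*G(-1))*(-2) = (10*(3 - 1))*(-2) = (10*2)*(-2) = 20*(-2) = -40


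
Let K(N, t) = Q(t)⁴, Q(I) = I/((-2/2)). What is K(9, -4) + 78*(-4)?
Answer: -56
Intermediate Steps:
Q(I) = -I (Q(I) = I/((-2*½)) = I/(-1) = I*(-1) = -I)
K(N, t) = t⁴ (K(N, t) = (-t)⁴ = t⁴)
K(9, -4) + 78*(-4) = (-4)⁴ + 78*(-4) = 256 - 312 = -56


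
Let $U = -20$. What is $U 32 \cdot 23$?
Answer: $-14720$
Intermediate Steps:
$U 32 \cdot 23 = \left(-20\right) 32 \cdot 23 = \left(-640\right) 23 = -14720$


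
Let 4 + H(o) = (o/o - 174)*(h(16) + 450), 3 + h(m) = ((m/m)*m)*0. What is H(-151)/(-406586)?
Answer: 77335/406586 ≈ 0.19021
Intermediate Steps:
h(m) = -3 (h(m) = -3 + ((m/m)*m)*0 = -3 + (1*m)*0 = -3 + m*0 = -3 + 0 = -3)
H(o) = -77335 (H(o) = -4 + (o/o - 174)*(-3 + 450) = -4 + (1 - 174)*447 = -4 - 173*447 = -4 - 77331 = -77335)
H(-151)/(-406586) = -77335/(-406586) = -77335*(-1/406586) = 77335/406586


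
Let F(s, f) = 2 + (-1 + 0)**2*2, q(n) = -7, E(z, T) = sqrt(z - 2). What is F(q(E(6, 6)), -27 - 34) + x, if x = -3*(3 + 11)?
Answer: -38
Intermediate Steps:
E(z, T) = sqrt(-2 + z)
x = -42 (x = -3*14 = -42)
F(s, f) = 4 (F(s, f) = 2 + (-1)**2*2 = 2 + 1*2 = 2 + 2 = 4)
F(q(E(6, 6)), -27 - 34) + x = 4 - 42 = -38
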